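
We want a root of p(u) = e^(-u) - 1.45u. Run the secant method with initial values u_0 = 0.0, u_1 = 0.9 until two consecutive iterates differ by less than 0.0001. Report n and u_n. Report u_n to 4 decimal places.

p(0.0) = 1.000000, p(0.9) = -0.898430
u_2 = 0.900000 − (-0.898430)·(0.900000)/(-1.898430) = 0.474076;  |Δ| = 0.425924
p(0.474076) = -0.064950
u_3 = 0.474076 − (-0.064950)·(-0.425924)/(0.833480) = 0.440885;  |Δ| = 0.033191
p(0.440885) = 0.004183
u_4 = 0.440885 − 0.004183·(-0.033191)/(0.069133) = 0.442893;  |Δ| = 0.002008
p(0.442893) = -0.000020
u_5 = 0.442893 − (-0.000020)·(0.002008)/(-0.004203) = 0.442884;  |Δ| = 0.000010
|u_5 − u_4| = 0.000010 < 0.0001

n = 5, u_n = 0.4429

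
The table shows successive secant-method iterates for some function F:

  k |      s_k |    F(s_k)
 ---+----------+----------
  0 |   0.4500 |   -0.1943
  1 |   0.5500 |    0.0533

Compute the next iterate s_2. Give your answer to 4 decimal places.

s_2 = 0.5500 − 0.0533·(0.5500 − 0.4500) / (0.0533 − (-0.1943))
   = 0.5500 − (0.005330)/(0.247600) = 0.528473

0.5285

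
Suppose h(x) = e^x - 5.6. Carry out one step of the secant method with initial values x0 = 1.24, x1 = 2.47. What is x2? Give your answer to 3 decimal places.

1.555

h(1.24) = -2.14439, h(2.47) = 6.22245
x2 = 2.47000 − 6.22245·(2.47000 − 1.24000) / (6.22245 − (-2.14439)) = 2.47000 − (7.65361)/(8.36683) = 1.55524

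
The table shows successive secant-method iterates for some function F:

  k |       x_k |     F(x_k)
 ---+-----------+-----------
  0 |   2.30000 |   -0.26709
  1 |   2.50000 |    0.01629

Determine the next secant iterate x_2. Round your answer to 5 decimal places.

x_2 = 2.50000 − 0.01629·(2.50000 − 2.30000) / (0.01629 − (-0.26709))
   = 2.50000 − (0.0032580)/(0.2833800) = 2.4885031

2.48850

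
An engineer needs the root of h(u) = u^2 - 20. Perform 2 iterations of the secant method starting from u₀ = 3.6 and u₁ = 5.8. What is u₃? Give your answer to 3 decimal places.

4.456

h(3.6) = -7.04000, h(5.8) = 13.64000
u₂ = 5.80000 − 13.64000·(5.80000 − 3.60000) / (13.64000 − (-7.04000)) = 5.80000 − (30.00800)/(20.68000) = 4.34894
h(4.34894) = -1.08675
u₃ = 4.34894 − (-1.08675)·(4.34894 − 5.80000) / (-1.08675 − 13.64000) = 4.34894 − (1.57695)/(-14.72675) = 4.45602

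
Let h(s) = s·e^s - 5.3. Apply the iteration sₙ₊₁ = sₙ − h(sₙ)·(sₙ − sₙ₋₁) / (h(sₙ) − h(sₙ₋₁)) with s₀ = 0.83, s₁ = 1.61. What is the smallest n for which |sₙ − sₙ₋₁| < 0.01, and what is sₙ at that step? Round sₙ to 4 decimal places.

h(0.83) = -3.396545, h(1.61) = 2.754526
s₂ = 1.610000 − 2.754526·(0.780000)/(6.151072) = 1.260706;  |Δ| = 0.349294
h(1.260706) = -0.852338
s₃ = 1.260706 − (-0.852338)·(-0.349294)/(-3.606864) = 1.343248;  |Δ| = 0.082542
h(1.343248) = -0.153389
s₄ = 1.343248 − (-0.153389)·(0.082542)/(0.698950) = 1.361362;  |Δ| = 0.018114
h(1.361362) = 0.011361
s₅ = 1.361362 − 0.011361·(0.018114)/(0.164750) = 1.360113;  |Δ| = 0.001249
|s₅ − s₄| = 0.001249 < 0.01

n = 5, sₙ = 1.3601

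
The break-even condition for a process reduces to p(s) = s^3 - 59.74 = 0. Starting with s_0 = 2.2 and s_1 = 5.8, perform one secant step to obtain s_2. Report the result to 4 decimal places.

p(2.2) = -49.092000, p(5.8) = 135.372000
s_2 = 5.800000 − 135.372000·(5.800000 − 2.200000) / (135.372000 − (-49.092000)) = 5.800000 − (487.339200)/(184.464000) = 3.158080

3.1581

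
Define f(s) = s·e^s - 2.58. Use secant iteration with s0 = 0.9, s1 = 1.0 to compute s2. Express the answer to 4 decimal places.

f(0.9) = -0.366357, f(1.0) = 0.138282
s2 = 1.000000 − 0.138282·(1.000000 − 0.900000) / (0.138282 − (-0.366357)) = 1.000000 − (0.013828)/(0.504639) = 0.972598

0.9726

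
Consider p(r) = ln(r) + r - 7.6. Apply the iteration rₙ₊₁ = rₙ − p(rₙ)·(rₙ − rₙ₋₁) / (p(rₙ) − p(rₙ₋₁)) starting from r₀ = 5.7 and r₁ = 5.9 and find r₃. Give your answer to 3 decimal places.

5.836

p(5.7) = -0.15953, p(5.9) = 0.07495
r₂ = 5.90000 − 0.07495·(5.90000 − 5.70000) / (0.07495 − (-0.15953)) = 5.90000 − (0.01499)/(0.23449) = 5.83607
p(5.83607) = 0.00013
r₃ = 5.83607 − 0.00013·(5.83607 − 5.90000) / (0.00013 − 0.07495) = 5.83607 − (-0.00001)/(-0.07482) = 5.83596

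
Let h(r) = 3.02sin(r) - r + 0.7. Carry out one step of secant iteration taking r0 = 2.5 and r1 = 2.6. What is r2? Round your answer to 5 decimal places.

h(2.5) = 0.0073859, h(2.6) = -0.3431859
r2 = 2.6000000 − (-0.3431859)·(2.6000000 − 2.5000000) / (-0.3431859 − 0.0073859) = 2.6000000 − (-0.0343186)/(-0.3505717) = 2.5021068

2.50211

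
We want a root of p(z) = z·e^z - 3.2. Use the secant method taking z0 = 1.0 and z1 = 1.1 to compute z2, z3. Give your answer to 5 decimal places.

p(1.0) = -0.4817182, p(1.1) = 0.1045826
z2 = 1.1000000 − 0.1045826·(1.1000000 − 1.0000000) / (0.1045826 − (-0.4817182)) = 1.1000000 − (0.0104583)/(0.5863008) = 1.0821623
p(1.0821623) = -0.0064810
z3 = 1.0821623 − (-0.0064810)·(1.0821623 − 1.1000000) / (-0.0064810 − 0.1045826) = 1.0821623 − (0.0001156)/(-0.1110636) = 1.0832032

1.08216, 1.08320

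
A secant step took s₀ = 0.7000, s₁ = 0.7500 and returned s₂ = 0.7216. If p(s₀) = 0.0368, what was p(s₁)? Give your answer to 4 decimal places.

The secant line through (0.7000, 0.0368) and (0.7500, p(s₁)) crosses zero at s₂ = 0.7216.
So (0.7000, 0.0368), (0.7500, p(s₁)), (0.7216, 0) are collinear:
p(s₁) = 0.0368 · (0.7500 − 0.7216) / (0.7000 − 0.7216) = 0.0368 · (0.028400)/(-0.021600) = -0.048385

-0.0484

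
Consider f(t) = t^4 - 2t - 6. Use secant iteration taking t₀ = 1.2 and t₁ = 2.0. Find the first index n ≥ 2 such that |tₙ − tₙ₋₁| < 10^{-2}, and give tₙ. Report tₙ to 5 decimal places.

f(1.2) = -6.3264000, f(2.0) = 6.0000000
t₂ = 2.0000000 − 6.0000000·(0.8000000)/(12.3264000) = 1.6105919;  |Δ| = 0.3894081
f(1.6105919) = -2.4923153
t₃ = 1.6105919 − (-2.4923153)·(-0.3894081)/(-8.4923153) = 1.7248750;  |Δ| = 0.1142831
f(1.7248750) = -0.5979728
t₄ = 1.7248750 − (-0.5979728)·(0.1142831)/(1.8943424) = 1.7609498;  |Δ| = 0.0360749
f(1.7609498) = 0.0939559
t₅ = 1.7609498 − 0.0939559·(0.0360749)/(0.6919288) = 1.7560513;  |Δ| = 0.0048986
|t₅ − t₄| = 0.0048986 < 10^{-2}

n = 5, tₙ = 1.75605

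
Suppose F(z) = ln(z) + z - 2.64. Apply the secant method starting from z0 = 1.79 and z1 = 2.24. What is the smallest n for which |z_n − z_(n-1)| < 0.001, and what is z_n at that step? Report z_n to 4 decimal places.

F(1.79) = -0.267784, F(2.24) = 0.406476
z2 = 2.240000 − 0.406476·(0.450000)/(0.674260) = 1.968719;  |Δ| = 0.271281
F(1.968719) = 0.006102
z3 = 1.968719 − 0.006102·(-0.271281)/(-0.400374) = 1.964584;  |Δ| = 0.004134
F(1.964584) = -0.000135
z4 = 1.964584 − (-0.000135)·(-0.004134)/(-0.006237) = 1.964674;  |Δ| = 0.000089
|z4 − z3| = 0.000089 < 0.001

n = 4, z_n = 1.9647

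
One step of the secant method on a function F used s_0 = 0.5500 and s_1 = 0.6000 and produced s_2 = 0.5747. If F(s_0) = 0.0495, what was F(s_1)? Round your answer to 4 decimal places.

-0.0507

The secant line through (0.5500, 0.0495) and (0.6000, F(s_1)) crosses zero at s_2 = 0.5747.
So (0.5500, 0.0495), (0.6000, F(s_1)), (0.5747, 0) are collinear:
F(s_1) = 0.0495 · (0.6000 − 0.5747) / (0.5500 − 0.5747) = 0.0495 · (0.025300)/(-0.024700) = -0.050702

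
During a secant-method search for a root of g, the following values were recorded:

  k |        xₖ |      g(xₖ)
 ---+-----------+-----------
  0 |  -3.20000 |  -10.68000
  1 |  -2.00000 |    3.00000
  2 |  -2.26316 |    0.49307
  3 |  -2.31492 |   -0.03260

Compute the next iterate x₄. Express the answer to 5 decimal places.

-2.31171

x₄ = -2.31492 − (-0.03260)·(-2.31492 − (-2.26316)) / (-0.03260 − 0.49307)
   = -2.31492 − (0.0016874)/(-0.5256700) = -2.3117100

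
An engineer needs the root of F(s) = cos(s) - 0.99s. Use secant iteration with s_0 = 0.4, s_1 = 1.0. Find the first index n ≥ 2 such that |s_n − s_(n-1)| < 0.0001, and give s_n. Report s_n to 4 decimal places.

F(0.4) = 0.525061, F(1.0) = -0.449698
s_2 = 1.000000 − (-0.449698)·(0.600000)/(-0.974759) = 0.723194;  |Δ| = 0.276806
F(0.723194) = 0.033733
s_3 = 0.723194 − 0.033733·(-0.276806)/(0.483431) = 0.742509;  |Δ| = 0.019315
F(0.742509) = 0.001690
s_4 = 0.742509 − 0.001690·(0.019315)/(-0.032043) = 0.743528;  |Δ| = 0.001019
F(0.743528) = -0.000008
s_5 = 0.743528 − (-0.000008)·(0.001019)/(-0.001697) = 0.743523;  |Δ| = 0.000005
|s_5 − s_4| = 0.000005 < 0.0001

n = 5, s_n = 0.7435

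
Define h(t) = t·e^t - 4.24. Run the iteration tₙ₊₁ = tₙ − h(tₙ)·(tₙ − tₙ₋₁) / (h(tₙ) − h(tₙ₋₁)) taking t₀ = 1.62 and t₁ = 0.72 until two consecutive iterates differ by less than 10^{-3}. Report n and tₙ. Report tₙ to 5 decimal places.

n = 6, tₙ = 1.23417

h(1.62) = 3.9460063, h(0.72) = -2.7608081
t₂ = 0.7200000 − (-2.7608081)·(-0.9000000)/(-6.7068144) = 1.0904780;  |Δ| = 0.3704780
h(1.0904780) = -0.9950688
t₃ = 1.0904780 − (-0.9950688)·(0.3704780)/(1.7657393) = 1.2992580;  |Δ| = 0.2087800
h(1.2992580) = 0.5238273
t₄ = 1.2992580 − 0.5238273·(0.2087800)/(1.5188961) = 1.2272553;  |Δ| = 0.0720027
h(1.2272553) = -0.0527864
t₅ = 1.2272553 − (-0.0527864)·(-0.0720027)/(-0.5766137) = 1.2338468;  |Δ| = 0.0065915
h(1.2338468) = -0.0024570
t₆ = 1.2338468 − (-0.0024570)·(0.0065915)/(0.0503293) = 1.2341686;  |Δ| = 0.0003218
|t₆ − t₅| = 0.0003218 < 10^{-3}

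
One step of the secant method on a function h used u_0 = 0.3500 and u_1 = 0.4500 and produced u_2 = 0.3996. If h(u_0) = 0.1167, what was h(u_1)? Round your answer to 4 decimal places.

-0.1186

The secant line through (0.3500, 0.1167) and (0.4500, h(u_1)) crosses zero at u_2 = 0.3996.
So (0.3500, 0.1167), (0.4500, h(u_1)), (0.3996, 0) are collinear:
h(u_1) = 0.1167 · (0.4500 − 0.3996) / (0.3500 − 0.3996) = 0.1167 · (0.050400)/(-0.049600) = -0.118582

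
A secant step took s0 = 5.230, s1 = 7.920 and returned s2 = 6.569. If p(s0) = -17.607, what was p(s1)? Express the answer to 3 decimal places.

The secant line through (5.230, -17.607) and (7.920, p(s1)) crosses zero at s2 = 6.569.
So (5.230, -17.607), (7.920, p(s1)), (6.569, 0) are collinear:
p(s1) = -17.607 · (7.920 − 6.569) / (5.230 − 6.569) = -17.607 · (1.35100)/(-1.33900) = 17.76479

17.765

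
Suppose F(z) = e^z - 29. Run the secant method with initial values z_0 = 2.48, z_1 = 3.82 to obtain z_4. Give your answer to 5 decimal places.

3.37217

F(2.48) = -17.0587356, F(3.82) = 16.6042083
z_2 = 3.8200000 − 16.6042083·(3.8200000 − 2.4800000) / (16.6042083 − (-17.0587356)) = 3.8200000 − (22.2496391)/(33.6629439) = 3.1590465
F(3.1590465) = -5.4518669
z_3 = 3.1590465 − (-5.4518669)·(3.1590465 − 3.8200000) / (-5.4518669 − 16.6042083) = 3.1590465 − (3.6034303)/(-22.0560752) = 3.3224224
F(3.3224224) = -1.2725637
z_4 = 3.3224224 − (-1.2725637)·(3.3224224 − 3.1590465) / (-1.2725637 − (-5.4518669)) = 3.3224224 − (-0.2079062)/(4.1793032) = 3.3721690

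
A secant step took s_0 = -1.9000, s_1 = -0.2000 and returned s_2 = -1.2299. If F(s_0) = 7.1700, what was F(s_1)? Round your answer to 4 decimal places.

-11.0198

The secant line through (-1.9000, 7.1700) and (-0.2000, F(s_1)) crosses zero at s_2 = -1.2299.
So (-1.9000, 7.1700), (-0.2000, F(s_1)), (-1.2299, 0) are collinear:
F(s_1) = 7.1700 · (-0.2000 − (-1.2299)) / (-1.9000 − (-1.2299)) = 7.1700 · (1.029900)/(-0.670100) = -11.019822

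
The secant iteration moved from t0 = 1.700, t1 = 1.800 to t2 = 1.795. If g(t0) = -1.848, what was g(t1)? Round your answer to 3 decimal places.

0.097

The secant line through (1.700, -1.848) and (1.800, g(t1)) crosses zero at t2 = 1.795.
So (1.700, -1.848), (1.800, g(t1)), (1.795, 0) are collinear:
g(t1) = -1.848 · (1.800 − 1.795) / (1.700 − 1.795) = -1.848 · (0.00500)/(-0.09500) = 0.09726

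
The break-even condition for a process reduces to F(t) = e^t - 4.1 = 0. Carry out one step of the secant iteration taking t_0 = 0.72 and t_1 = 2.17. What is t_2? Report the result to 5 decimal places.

1.16244

F(0.72) = -2.0455668, F(2.17) = 4.6582840
t_2 = 2.1700000 − 4.6582840·(2.1700000 − 0.7200000) / (4.6582840 − (-2.0455668)) = 2.1700000 − (6.7545119)/(6.7038508) = 1.1624430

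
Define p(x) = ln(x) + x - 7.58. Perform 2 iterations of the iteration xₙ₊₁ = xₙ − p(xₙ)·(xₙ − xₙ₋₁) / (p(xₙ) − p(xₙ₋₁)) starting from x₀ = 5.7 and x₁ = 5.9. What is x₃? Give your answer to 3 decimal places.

5.819

p(5.7) = -0.13953, p(5.9) = 0.09495
x₂ = 5.90000 − 0.09495·(5.90000 − 5.70000) / (0.09495 − (-0.13953)) = 5.90000 − (0.01899)/(0.23449) = 5.81901
p(5.81901) = 0.00014
x₃ = 5.81901 − 0.00014·(5.81901 − 5.90000) / (0.00014 − 0.09495) = 5.81901 − (-0.00001)/(-0.09481) = 5.81889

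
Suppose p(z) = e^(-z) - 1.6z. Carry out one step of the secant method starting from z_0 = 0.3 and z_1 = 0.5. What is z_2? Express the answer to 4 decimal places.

0.4148

p(0.3) = 0.260818, p(0.5) = -0.193469
z_2 = 0.500000 − (-0.193469)·(0.500000 − 0.300000) / (-0.193469 − 0.260818) = 0.500000 − (-0.038694)/(-0.454288) = 0.414825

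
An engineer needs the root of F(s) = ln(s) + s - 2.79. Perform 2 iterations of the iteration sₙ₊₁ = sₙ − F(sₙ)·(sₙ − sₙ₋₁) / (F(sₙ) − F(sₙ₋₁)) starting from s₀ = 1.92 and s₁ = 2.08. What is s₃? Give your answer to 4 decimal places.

F(1.92) = -0.217675, F(2.08) = 0.022368
s₂ = 2.080000 − 0.022368·(2.080000 − 1.920000) / (0.022368 − (-0.217675)) = 2.080000 − (0.003579)/(0.240043) = 2.065091
F(2.065091) = 0.000265
s₃ = 2.065091 − 0.000265·(2.065091 − 2.080000) / (0.000265 − 0.022368) = 2.065091 − (-0.000004)/(-0.022103) = 2.064912

2.0649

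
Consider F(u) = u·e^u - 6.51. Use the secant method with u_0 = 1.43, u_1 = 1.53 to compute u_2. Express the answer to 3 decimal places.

1.479

F(1.43) = -0.53446, F(1.53) = 0.55581
u_2 = 1.53000 − 0.55581·(1.53000 − 1.43000) / (0.55581 − (-0.53446)) = 1.53000 − (0.05558)/(1.09027) = 1.47902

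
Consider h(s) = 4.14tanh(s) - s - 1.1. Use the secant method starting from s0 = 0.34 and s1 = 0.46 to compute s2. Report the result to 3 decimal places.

h(0.34) = -0.08424, h(0.46) = 0.22055
s2 = 0.46000 − 0.22055·(0.46000 − 0.34000) / (0.22055 − (-0.08424)) = 0.46000 − (0.02647)/(0.30479) = 0.37317

0.373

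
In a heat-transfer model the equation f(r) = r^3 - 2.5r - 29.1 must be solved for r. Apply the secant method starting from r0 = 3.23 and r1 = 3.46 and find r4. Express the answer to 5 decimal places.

f(3.23) = -3.4767330, f(3.46) = 3.6717360
r2 = 3.4600000 − 3.6717360·(3.4600000 − 3.2300000) / (3.6717360 − (-3.4767330)) = 3.4600000 − (0.8444993)/(7.1484690) = 3.3418629
f(3.3418629) = -0.1325727
r3 = 3.3418629 − (-0.1325727)·(3.3418629 − 3.4600000) / (-0.1325727 − 3.6717360) = 3.3418629 − (0.0156617)/(-3.8043087) = 3.3459798
f(3.3459798) = -0.0047634
r4 = 3.3459798 − (-0.0047634)·(3.3459798 − 3.3418629) / (-0.0047634 − (-0.1325727)) = 3.3459798 − (-0.0000196)/(0.1278092) = 3.3461332

3.34613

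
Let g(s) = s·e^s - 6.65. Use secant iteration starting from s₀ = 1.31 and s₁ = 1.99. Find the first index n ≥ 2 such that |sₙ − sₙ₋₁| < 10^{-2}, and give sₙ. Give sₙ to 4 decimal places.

g(1.31) = -1.794912, g(1.99) = 7.907912
s₂ = 1.990000 − 7.907912·(0.680000)/(9.702825) = 1.435792;  |Δ| = 0.554208
g(1.435792) = -0.615403
s₃ = 1.435792 − (-0.615403)·(-0.554208)/(-8.523315) = 1.475807;  |Δ| = 0.040015
g(1.475807) = -0.193983
s₄ = 1.475807 − (-0.193983)·(0.040015)/(0.421420) = 1.494227;  |Δ| = 0.018419
g(1.494227) = 0.008108
s₅ = 1.494227 − 0.008108·(0.018419)/(0.202091) = 1.493488;  |Δ| = 0.000739
|s₅ − s₄| = 0.000739 < 10^{-2}

n = 5, sₙ = 1.4935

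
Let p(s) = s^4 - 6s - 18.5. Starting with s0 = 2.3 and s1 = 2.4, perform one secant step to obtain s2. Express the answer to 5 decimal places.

p(2.3) = -4.3159000, p(2.4) = 0.2776000
s2 = 2.4000000 − 0.2776000·(2.4000000 − 2.3000000) / (0.2776000 − (-4.3159000)) = 2.4000000 − (0.0277600)/(4.5935000) = 2.3939567

2.39396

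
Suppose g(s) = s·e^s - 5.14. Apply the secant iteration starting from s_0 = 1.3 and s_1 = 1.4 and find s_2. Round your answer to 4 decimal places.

g(1.3) = -0.369914, g(1.4) = 0.537280
s_2 = 1.400000 − 0.537280·(1.400000 − 1.300000) / (0.537280 − (-0.369914)) = 1.400000 − (0.053728)/(0.907194) = 1.340776

1.3408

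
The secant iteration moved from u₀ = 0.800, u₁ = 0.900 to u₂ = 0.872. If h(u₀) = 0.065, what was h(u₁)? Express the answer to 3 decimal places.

The secant line through (0.800, 0.065) and (0.900, h(u₁)) crosses zero at u₂ = 0.872.
So (0.800, 0.065), (0.900, h(u₁)), (0.872, 0) are collinear:
h(u₁) = 0.065 · (0.900 − 0.872) / (0.800 − 0.872) = 0.065 · (0.02800)/(-0.07200) = -0.02528

-0.025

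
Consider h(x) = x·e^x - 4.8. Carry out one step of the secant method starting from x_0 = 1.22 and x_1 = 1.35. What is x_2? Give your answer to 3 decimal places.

h(1.22) = -0.66763, h(1.35) = 0.40752
x_2 = 1.35000 − 0.40752·(1.35000 − 1.22000) / (0.40752 − (-0.66763)) = 1.35000 − (0.05298)/(1.07516) = 1.30073

1.301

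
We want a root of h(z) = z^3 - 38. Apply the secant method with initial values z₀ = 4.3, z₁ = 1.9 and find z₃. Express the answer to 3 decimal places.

3.654

h(4.3) = 41.50700, h(1.9) = -31.14100
z₂ = 1.90000 − (-31.14100)·(1.90000 − 4.30000) / (-31.14100 − 41.50700) = 1.90000 − (74.73840)/(-72.64800) = 2.92877
h(2.92877) = -12.87780
z₃ = 2.92877 − (-12.87780)·(2.92877 − 1.90000) / (-12.87780 − (-31.14100)) = 2.92877 − (-13.24835)/(18.26320) = 3.65419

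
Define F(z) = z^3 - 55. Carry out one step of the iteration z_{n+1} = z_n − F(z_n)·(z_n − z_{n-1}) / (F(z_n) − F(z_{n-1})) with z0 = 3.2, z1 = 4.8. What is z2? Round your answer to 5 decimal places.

3.65707

F(3.2) = -22.2320000, F(4.8) = 55.5920000
z2 = 4.8000000 − 55.5920000·(4.8000000 − 3.2000000) / (55.5920000 − (-22.2320000)) = 4.8000000 − (88.9472000)/(77.8240000) = 3.6570724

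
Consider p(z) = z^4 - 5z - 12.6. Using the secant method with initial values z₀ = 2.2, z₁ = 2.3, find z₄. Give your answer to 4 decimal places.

2.2046

p(2.2) = -0.174400, p(2.3) = 3.884100
z₂ = 2.300000 − 3.884100·(2.300000 − 2.200000) / (3.884100 − (-0.174400)) = 2.300000 − (0.388410)/(4.058500) = 2.204297
p(2.204297) = -0.012324
z₃ = 2.204297 − (-0.012324)·(2.204297 − 2.300000) / (-0.012324 − 3.884100) = 2.204297 − (0.001179)/(-3.896424) = 2.204600
p(2.204600) = -0.000867
z₄ = 2.204600 − (-0.000867)·(2.204600 − 2.204297) / (-0.000867 − (-0.012324)) = 2.204600 − (0.000000)/(0.011458) = 2.204623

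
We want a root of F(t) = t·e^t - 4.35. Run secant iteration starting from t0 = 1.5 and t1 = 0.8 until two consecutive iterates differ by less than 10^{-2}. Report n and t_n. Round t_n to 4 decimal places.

n = 5, t_n = 1.2483

F(1.5) = 2.372534, F(0.8) = -2.569567
t2 = 0.800000 − (-2.569567)·(-0.700000)/(-4.942101) = 1.163954;  |Δ| = 0.363954
F(1.163954) = -0.622355
t3 = 1.163954 − (-0.622355)·(0.363954)/(1.947212) = 1.280278;  |Δ| = 0.116324
F(1.280278) = 0.255982
t4 = 1.280278 − 0.255982·(0.116324)/(0.878337) = 1.246377;  |Δ| = 0.033902
F(1.246377) = -0.015451
t5 = 1.246377 − (-0.015451)·(-0.033902)/(-0.271433) = 1.248307;  |Δ| = 0.001930
|t5 − t4| = 0.001930 < 10^{-2}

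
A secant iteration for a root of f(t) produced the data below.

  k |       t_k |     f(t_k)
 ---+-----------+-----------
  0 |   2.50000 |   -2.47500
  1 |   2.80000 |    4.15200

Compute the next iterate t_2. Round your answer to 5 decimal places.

t_2 = 2.80000 − 4.15200·(2.80000 − 2.50000) / (4.15200 − (-2.47500))
   = 2.80000 − (1.2456000)/(6.6270000) = 2.6120416

2.61204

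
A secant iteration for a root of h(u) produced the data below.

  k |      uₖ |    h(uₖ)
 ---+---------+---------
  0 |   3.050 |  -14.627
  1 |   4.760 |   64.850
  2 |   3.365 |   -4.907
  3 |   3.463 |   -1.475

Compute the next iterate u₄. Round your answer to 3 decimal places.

u₄ = 3.463 − (-1.475)·(3.463 − 3.365) / (-1.475 − (-4.907))
   = 3.463 − (-0.14455)/(3.43200) = 3.50512

3.505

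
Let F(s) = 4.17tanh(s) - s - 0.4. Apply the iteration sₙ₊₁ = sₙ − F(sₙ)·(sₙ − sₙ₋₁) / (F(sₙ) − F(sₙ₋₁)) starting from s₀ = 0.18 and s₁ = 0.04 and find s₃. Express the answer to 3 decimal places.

F(0.18) = 0.16260, F(0.04) = -0.27329
s₂ = 0.04000 − (-0.27329)·(0.04000 − 0.18000) / (-0.27329 − 0.16260) = 0.04000 − (0.03826)/(-0.43589) = 0.12778
F(0.12778) = 0.00217
s₃ = 0.12778 − 0.00217·(0.12778 − 0.04000) / (0.00217 − (-0.27329)) = 0.12778 − (0.00019)/(0.27546) = 0.12708

0.127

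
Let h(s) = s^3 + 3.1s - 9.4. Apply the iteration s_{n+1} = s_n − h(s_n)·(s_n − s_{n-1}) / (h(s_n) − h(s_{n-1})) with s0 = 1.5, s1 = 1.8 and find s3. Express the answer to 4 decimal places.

h(1.5) = -1.375000, h(1.8) = 2.012000
s2 = 1.800000 − 2.012000·(1.800000 − 1.500000) / (2.012000 − (-1.375000)) = 1.800000 − (0.603600)/(3.387000) = 1.621789
h(1.621789) = -0.106823
s3 = 1.621789 − (-0.106823)·(1.621789 − 1.800000) / (-0.106823 − 2.012000) = 1.621789 − (0.019037)/(-2.118823) = 1.630774

1.6308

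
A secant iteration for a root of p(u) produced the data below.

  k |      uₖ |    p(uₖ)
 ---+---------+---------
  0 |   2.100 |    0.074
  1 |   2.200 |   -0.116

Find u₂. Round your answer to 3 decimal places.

2.139

u₂ = 2.200 − (-0.116)·(2.200 − 2.100) / (-0.116 − 0.074)
   = 2.200 − (-0.01160)/(-0.19000) = 2.13895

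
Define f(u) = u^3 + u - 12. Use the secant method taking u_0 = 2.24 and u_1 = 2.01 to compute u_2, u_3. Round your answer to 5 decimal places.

2.13839, 2.14438

f(2.24) = 1.4794240, f(2.01) = -1.8693990
u_2 = 2.0100000 − (-1.8693990)·(2.0100000 − 2.2400000) / (-1.8693990 − 1.4794240) = 2.0100000 − (0.4299618)/(-3.3488230) = 2.1383919
f(2.1383919) = -0.0833408
u_3 = 2.1383919 − (-0.0833408)·(2.1383919 − 2.0100000) / (-0.0833408 − (-1.8693990)) = 2.1383919 − (-0.0107003)/(1.7860582) = 2.1443829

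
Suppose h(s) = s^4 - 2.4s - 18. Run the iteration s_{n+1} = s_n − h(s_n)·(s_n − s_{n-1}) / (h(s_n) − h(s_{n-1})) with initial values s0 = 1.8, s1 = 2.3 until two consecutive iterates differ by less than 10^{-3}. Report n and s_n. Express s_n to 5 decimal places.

h(1.8) = -11.8224000, h(2.3) = 4.4641000
s2 = 2.3000000 − 4.4641000·(0.5000000)/(16.2865000) = 2.1629509;  |Δ| = 0.1370491
h(2.1629509) = -1.3040613
s3 = 2.1629509 − (-1.3040613)·(-0.1370491)/(-5.7681613) = 2.1939349;  |Δ| = 0.0309839
h(2.1939349) = -0.0971038
s4 = 2.1939349 − (-0.0971038)·(0.0309839)/(1.2069575) = 2.1964276;  |Δ| = 0.0024928
h(2.1964276) = 0.0023892
s5 = 2.1964276 − 0.0023892·(0.0024928)/(0.0994931) = 2.1963678;  |Δ| = 0.0000599
|s5 − s4| = 0.0000599 < 10^{-3}

n = 5, s_n = 2.19637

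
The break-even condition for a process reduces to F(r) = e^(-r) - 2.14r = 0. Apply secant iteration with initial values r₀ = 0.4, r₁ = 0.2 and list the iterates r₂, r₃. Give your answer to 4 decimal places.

0.3356, 0.3345

F(0.4) = -0.185680, F(0.2) = 0.390731
r₂ = 0.200000 − 0.390731·(0.200000 − 0.400000) / (0.390731 − (-0.185680)) = 0.200000 − (-0.078146)/(0.576411) = 0.335574
F(0.335574) = -0.003200
r₃ = 0.335574 − (-0.003200)·(0.335574 − 0.200000) / (-0.003200 − 0.390731) = 0.335574 − (-0.000434)/(-0.393931) = 0.334472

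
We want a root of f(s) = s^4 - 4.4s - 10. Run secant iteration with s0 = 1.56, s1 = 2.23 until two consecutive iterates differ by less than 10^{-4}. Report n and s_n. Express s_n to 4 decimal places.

f(1.56) = -10.941591, f(2.23) = 4.917734
s2 = 2.230000 − 4.917734·(0.670000)/(15.859325) = 2.022243;  |Δ| = 0.207757
f(2.022243) = -2.174124
s3 = 2.022243 − (-2.174124)·(-0.207757)/(-7.091858) = 2.085934;  |Δ| = 0.063691
f(2.085934) = -0.245845
s4 = 2.085934 − (-0.245845)·(0.063691)/(1.928279) = 2.094055;  |Δ| = 0.008120
f(2.094055) = 0.014955
s5 = 2.094055 − 0.014955·(0.008120)/(0.260800) = 2.093589;  |Δ| = 0.000466
f(2.093589) = -0.000094
s6 = 2.093589 − (-0.000094)·(-0.000466)/(-0.015049) = 2.093592;  |Δ| = 0.000003
|s6 − s5| = 0.000003 < 10^{-4}

n = 6, s_n = 2.0936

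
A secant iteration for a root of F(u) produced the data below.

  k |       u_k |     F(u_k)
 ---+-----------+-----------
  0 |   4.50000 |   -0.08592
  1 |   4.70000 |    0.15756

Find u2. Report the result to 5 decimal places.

4.57058

u2 = 4.70000 − 0.15756·(4.70000 − 4.50000) / (0.15756 − (-0.08592))
   = 4.70000 − (0.0315120)/(0.2434800) = 4.5705766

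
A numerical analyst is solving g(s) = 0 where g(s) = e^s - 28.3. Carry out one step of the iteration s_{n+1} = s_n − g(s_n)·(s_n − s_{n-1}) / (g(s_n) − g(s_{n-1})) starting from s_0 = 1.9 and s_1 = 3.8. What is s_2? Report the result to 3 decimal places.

g(1.9) = -21.61411, g(3.8) = 16.40118
s_2 = 3.80000 − 16.40118·(3.80000 − 1.90000) / (16.40118 − (-21.61411)) = 3.80000 − (31.16225)/(38.01529) = 2.98027

2.980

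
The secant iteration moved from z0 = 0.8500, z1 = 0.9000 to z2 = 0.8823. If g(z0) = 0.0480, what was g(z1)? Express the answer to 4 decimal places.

The secant line through (0.8500, 0.0480) and (0.9000, g(z1)) crosses zero at z2 = 0.8823.
So (0.8500, 0.0480), (0.9000, g(z1)), (0.8823, 0) are collinear:
g(z1) = 0.0480 · (0.9000 − 0.8823) / (0.8500 − 0.8823) = 0.0480 · (0.017700)/(-0.032300) = -0.026303

-0.0263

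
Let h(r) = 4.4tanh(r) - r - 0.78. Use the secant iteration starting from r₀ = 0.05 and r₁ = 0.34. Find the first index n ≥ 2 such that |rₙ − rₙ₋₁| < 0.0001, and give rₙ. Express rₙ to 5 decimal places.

n = 5, rₙ = 0.23488

h(0.05) = -0.6101832, h(0.34) = 0.3209005
r₂ = 0.3400000 − 0.3209005·(0.2900000)/(0.9310837) = 0.2400507;  |Δ| = 0.0999493
h(0.2400507) = 0.0163413
r₃ = 0.2400507 − 0.0163413·(-0.0999493)/(-0.3045592) = 0.2346879;  |Δ| = 0.0053628
h(0.2346879) = -0.0006112
r₄ = 0.2346879 − (-0.0006112)·(-0.0053628)/(-0.0169525) = 0.2348812;  |Δ| = 0.0001933
h(0.2348812) = 0.0000010
r₅ = 0.2348812 − 0.0000010·(0.0001933)/(0.0006121) = 0.2348809;  |Δ| = 0.0000003
|r₅ − r₄| = 0.0000003 < 0.0001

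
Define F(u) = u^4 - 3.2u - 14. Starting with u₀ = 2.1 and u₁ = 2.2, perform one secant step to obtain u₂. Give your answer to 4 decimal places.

F(2.1) = -1.271900, F(2.2) = 2.385600
u₂ = 2.200000 − 2.385600·(2.200000 − 2.100000) / (2.385600 − (-1.271900)) = 2.200000 − (0.238560)/(3.657500) = 2.134775

2.1348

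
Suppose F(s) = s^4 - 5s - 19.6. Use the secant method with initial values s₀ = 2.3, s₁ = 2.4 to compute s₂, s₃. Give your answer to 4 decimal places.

2.3664, 2.3679

F(2.3) = -3.115900, F(2.4) = 1.577600
s₂ = 2.400000 − 1.577600·(2.400000 − 2.300000) / (1.577600 − (-3.115900)) = 2.400000 − (0.157760)/(4.693500) = 2.366388
F(2.366388) = -0.074289
s₃ = 2.366388 − (-0.074289)·(2.366388 − 2.400000) / (-0.074289 − 1.577600) = 2.366388 − (0.002497)/(-1.651889) = 2.367899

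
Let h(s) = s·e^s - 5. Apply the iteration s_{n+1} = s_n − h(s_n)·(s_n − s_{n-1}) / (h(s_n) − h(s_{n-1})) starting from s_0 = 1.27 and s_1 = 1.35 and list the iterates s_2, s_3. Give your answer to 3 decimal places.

h(1.27) = -0.47772, h(1.35) = 0.20752
s_2 = 1.35000 − 0.20752·(1.35000 − 1.27000) / (0.20752 − (-0.47772)) = 1.35000 − (0.01660)/(0.68524) = 1.32577
h(1.32577) = -0.00835
s_3 = 1.32577 − (-0.00835)·(1.32577 − 1.35000) / (-0.00835 − 0.20752) = 1.32577 − (0.00020)/(-0.21587) = 1.32671

1.326, 1.327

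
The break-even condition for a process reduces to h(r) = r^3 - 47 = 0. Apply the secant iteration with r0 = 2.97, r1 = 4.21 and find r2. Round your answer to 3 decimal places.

3.503

h(2.97) = -20.80193, h(4.21) = 27.61846
r2 = 4.21000 − 27.61846·(4.21000 − 2.97000) / (27.61846 − (-20.80193)) = 4.21000 − (34.24689)/(48.42039) = 3.50272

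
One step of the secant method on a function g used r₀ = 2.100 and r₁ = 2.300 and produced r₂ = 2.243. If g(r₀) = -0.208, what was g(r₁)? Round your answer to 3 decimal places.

The secant line through (2.100, -0.208) and (2.300, g(r₁)) crosses zero at r₂ = 2.243.
So (2.100, -0.208), (2.300, g(r₁)), (2.243, 0) are collinear:
g(r₁) = -0.208 · (2.300 − 2.243) / (2.100 − 2.243) = -0.208 · (0.05700)/(-0.14300) = 0.08291

0.083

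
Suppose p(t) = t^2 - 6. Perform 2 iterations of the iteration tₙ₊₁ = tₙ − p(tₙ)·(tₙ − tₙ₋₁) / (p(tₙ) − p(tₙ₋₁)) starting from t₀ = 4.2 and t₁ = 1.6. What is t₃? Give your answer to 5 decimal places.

p(4.2) = 11.6400000, p(1.6) = -3.4400000
t₂ = 1.6000000 − (-3.4400000)·(1.6000000 − 4.2000000) / (-3.4400000 − 11.6400000) = 1.6000000 − (8.9440000)/(-15.0800000) = 2.1931034
p(2.1931034) = -1.1902973
t₃ = 2.1931034 − (-1.1902973)·(2.1931034 − 1.6000000) / (-1.1902973 − (-3.4400000)) = 2.1931034 − (-0.7059694)/(2.2497027) = 2.5069091

2.50691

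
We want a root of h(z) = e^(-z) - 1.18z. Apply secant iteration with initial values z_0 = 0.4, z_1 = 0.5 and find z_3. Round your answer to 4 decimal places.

0.5093

h(0.4) = 0.198320, h(0.5) = 0.016531
z_2 = 0.500000 − 0.016531·(0.500000 − 0.400000) / (0.016531 − 0.198320) = 0.500000 − (0.001653)/(-0.181789) = 0.509093
h(0.509093) = 0.000310
z_3 = 0.509093 − 0.000310·(0.509093 − 0.500000) / (0.000310 − 0.016531) = 0.509093 − (0.000003)/(-0.016220) = 0.509267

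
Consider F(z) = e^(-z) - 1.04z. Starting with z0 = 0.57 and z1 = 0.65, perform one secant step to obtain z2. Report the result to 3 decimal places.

F(0.57) = -0.02727, F(0.65) = -0.15395
z2 = 0.65000 − (-0.15395)·(0.65000 − 0.57000) / (-0.15395 − (-0.02727)) = 0.65000 − (-0.01232)/(-0.12668) = 0.55278

0.553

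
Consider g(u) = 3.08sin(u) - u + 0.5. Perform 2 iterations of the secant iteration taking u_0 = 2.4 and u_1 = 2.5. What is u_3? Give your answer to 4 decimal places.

2.4542

g(2.4) = 0.180427, g(2.5) = -0.156706
u_2 = 2.500000 − (-0.156706)·(2.500000 − 2.400000) / (-0.156706 − 0.180427) = 2.500000 − (-0.015671)/(-0.337132) = 2.453518
g(2.453518) = 0.002439
u_3 = 2.453518 − 0.002439·(2.453518 − 2.500000) / (0.002439 − (-0.156706)) = 2.453518 − (-0.000113)/(0.159145) = 2.454230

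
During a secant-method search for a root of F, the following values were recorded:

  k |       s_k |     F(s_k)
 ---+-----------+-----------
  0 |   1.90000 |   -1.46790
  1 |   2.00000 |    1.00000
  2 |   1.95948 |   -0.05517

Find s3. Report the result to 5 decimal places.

1.96160

s3 = 1.95948 − (-0.05517)·(1.95948 − 2.00000) / (-0.05517 − 1.00000)
   = 1.95948 − (0.0022355)/(-1.0551700) = 1.9615986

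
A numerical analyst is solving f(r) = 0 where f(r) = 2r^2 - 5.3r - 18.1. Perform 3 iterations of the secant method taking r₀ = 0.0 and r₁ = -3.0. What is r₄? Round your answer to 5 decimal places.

f(0.0) = -18.1000000, f(-3.0) = 15.8000000
r₂ = -3.0000000 − 15.8000000·(-3.0000000 − 0.0000000) / (15.8000000 − (-18.1000000)) = -3.0000000 − (-47.4000000)/(33.9000000) = -1.6017699
f(-1.6017699) = -4.4792858
r₃ = -1.6017699 − (-4.4792858)·(-1.6017699 − (-3.0000000)) / (-4.4792858 − 15.8000000) = -1.6017699 − (-6.2630721)/(-20.2792858) = -1.9106108
f(-1.9106108) = -0.6728958
r₄ = -1.9106108 − (-0.6728958)·(-1.9106108 − (-1.6017699)) / (-0.6728958 − (-4.4792858)) = -1.9106108 − (0.2078177)/(3.8063900) = -1.9652078

-1.96521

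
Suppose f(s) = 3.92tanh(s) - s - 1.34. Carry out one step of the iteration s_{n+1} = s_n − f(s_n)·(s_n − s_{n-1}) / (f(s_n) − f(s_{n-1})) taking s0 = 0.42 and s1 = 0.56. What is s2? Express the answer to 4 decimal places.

f(0.42) = -0.204033, f(0.56) = 0.091272
s2 = 0.560000 − 0.091272·(0.560000 − 0.420000) / (0.091272 − (-0.204033)) = 0.560000 − (0.012778)/(0.295304) = 0.516729

0.5167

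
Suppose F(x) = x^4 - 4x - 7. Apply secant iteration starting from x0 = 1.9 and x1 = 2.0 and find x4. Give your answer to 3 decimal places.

1.963

F(1.9) = -1.56790, F(2.0) = 1.00000
x2 = 2.00000 − 1.00000·(2.00000 − 1.90000) / (1.00000 − (-1.56790)) = 2.00000 − (0.10000)/(2.56790) = 1.96106
F(1.96106) = -0.05446
x3 = 1.96106 − (-0.05446)·(1.96106 − 2.00000) / (-0.05446 − 1.00000) = 1.96106 − (0.00212)/(-1.05446) = 1.96307
F(1.96307) = -0.00174
x4 = 1.96307 − (-0.00174)·(1.96307 − 1.96106) / (-0.00174 − (-0.05446)) = 1.96307 − (0.00000)/(0.05272) = 1.96314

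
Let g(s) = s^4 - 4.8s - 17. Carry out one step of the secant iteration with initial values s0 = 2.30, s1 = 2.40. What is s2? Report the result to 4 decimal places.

2.3012

g(2.30) = -0.055900, g(2.40) = 4.657600
s2 = 2.400000 − 4.657600·(2.400000 − 2.300000) / (4.657600 − (-0.055900)) = 2.400000 − (0.465760)/(4.713500) = 2.301186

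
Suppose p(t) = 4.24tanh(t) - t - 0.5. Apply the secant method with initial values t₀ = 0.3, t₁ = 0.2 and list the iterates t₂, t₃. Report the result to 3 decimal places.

p(0.3) = 0.43517, p(0.2) = 0.13687
t₂ = 0.20000 − 0.13687·(0.20000 − 0.30000) / (0.13687 − 0.43517) = 0.20000 − (-0.01369)/(-0.29829) = 0.15412
p(0.15412) = -0.00579
t₃ = 0.15412 − (-0.00579)·(0.15412 − 0.20000) / (-0.00579 − 0.13687) = 0.15412 − (0.00027)/(-0.14266) = 0.15598

0.154, 0.156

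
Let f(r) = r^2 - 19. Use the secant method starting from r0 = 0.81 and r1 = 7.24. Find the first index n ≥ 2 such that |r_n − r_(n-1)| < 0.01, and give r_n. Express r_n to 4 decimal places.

f(0.81) = -18.343900, f(7.24) = 33.417600
r2 = 7.240000 − 33.417600·(6.430000)/(51.761500) = 3.088745;  |Δ| = 4.151255
f(3.088745) = -9.459652
r3 = 3.088745 − (-9.459652)·(-4.151255)/(-42.877252) = 4.004602;  |Δ| = 0.915857
f(4.004602) = -2.963161
r4 = 4.004602 − (-2.963161)·(0.915857)/(6.496491) = 4.422340;  |Δ| = 0.417738
f(4.422340) = 0.557093
r5 = 4.422340 − 0.557093·(0.417738)/(3.520255) = 4.356232;  |Δ| = 0.066109
f(4.356232) = -0.023246
r6 = 4.356232 − (-0.023246)·(-0.066109)/(-0.580339) = 4.358880;  |Δ| = 0.002648
|r6 − r5| = 0.002648 < 0.01

n = 6, r_n = 4.3589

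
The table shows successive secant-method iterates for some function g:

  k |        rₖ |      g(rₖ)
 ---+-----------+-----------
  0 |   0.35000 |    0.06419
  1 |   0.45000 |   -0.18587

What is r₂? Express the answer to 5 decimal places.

r₂ = 0.45000 − (-0.18587)·(0.45000 − 0.35000) / (-0.18587 − 0.06419)
   = 0.45000 − (-0.0185870)/(-0.2500600) = 0.3756698

0.37567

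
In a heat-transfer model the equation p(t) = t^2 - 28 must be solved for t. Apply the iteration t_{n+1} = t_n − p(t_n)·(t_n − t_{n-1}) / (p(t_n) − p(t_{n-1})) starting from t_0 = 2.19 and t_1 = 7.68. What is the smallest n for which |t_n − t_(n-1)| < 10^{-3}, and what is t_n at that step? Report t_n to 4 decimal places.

p(2.19) = -23.203900, p(7.68) = 30.982400
t_2 = 7.680000 − 30.982400·(5.490000)/(54.186300) = 4.540952;  |Δ| = 3.139048
p(4.540952) = -7.379751
t_3 = 4.540952 − (-7.379751)·(-3.139048)/(-38.362151) = 5.144813;  |Δ| = 0.603861
p(5.144813) = -1.530900
t_4 = 5.144813 − (-1.530900)·(0.603861)/(5.848852) = 5.302870;  |Δ| = 0.158057
p(5.302870) = 0.120426
t_5 = 5.302870 − 0.120426·(0.158057)/(1.651326) = 5.291343;  |Δ| = 0.011527
p(5.291343) = -0.001689
t_6 = 5.291343 − (-0.001689)·(-0.011527)/(-0.122115) = 5.291502;  |Δ| = 0.000159
|t_6 − t_5| = 0.000159 < 10^{-3}

n = 6, t_n = 5.2915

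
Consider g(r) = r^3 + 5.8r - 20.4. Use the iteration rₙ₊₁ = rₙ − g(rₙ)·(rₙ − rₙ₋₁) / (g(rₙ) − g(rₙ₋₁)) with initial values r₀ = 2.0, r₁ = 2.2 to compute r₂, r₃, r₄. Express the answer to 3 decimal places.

g(2.0) = -0.80000, g(2.2) = 3.00800
r₂ = 2.20000 − 3.00800·(2.20000 − 2.00000) / (3.00800 − (-0.80000)) = 2.20000 − (0.60160)/(3.80800) = 2.04202
g(2.04202) = -0.04143
r₃ = 2.04202 − (-0.04143)·(2.04202 − 2.20000) / (-0.04143 − 3.00800) = 2.04202 − (0.00655)/(-3.04943) = 2.04416
g(2.04416) = -0.00210
r₄ = 2.04416 − (-0.00210)·(2.04416 − 2.04202) / (-0.00210 − (-0.04143)) = 2.04416 − (0.00000)/(0.03933) = 2.04428

2.042, 2.044, 2.044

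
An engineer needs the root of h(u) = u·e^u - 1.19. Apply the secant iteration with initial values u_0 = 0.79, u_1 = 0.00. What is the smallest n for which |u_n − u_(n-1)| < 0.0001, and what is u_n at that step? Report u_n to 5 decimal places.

h(0.79) = 0.5506832, h(0.00) = -1.1900000
u_2 = 0.0000000 − (-1.1900000)·(-0.7900000)/(-1.7406832) = 0.5400753;  |Δ| = 0.5400753
h(0.5400753) = -0.2631573
u_3 = 0.5400753 − (-0.2631573)·(0.5400753)/(0.9268427) = 0.6934182;  |Δ| = 0.1533429
h(0.6934182) = 0.1972123
u_4 = 0.6934182 − 0.1972123·(0.1533429)/(0.4603696) = 0.6277294;  |Δ| = 0.0656888
h(0.6277294) = -0.0140417
u_5 = 0.6277294 − (-0.0140417)·(-0.0656888)/(-0.2112540) = 0.6320957;  |Δ| = 0.0043662
h(0.6320957) = -0.0006807
u_6 = 0.6320957 − (-0.0006807)·(0.0043662)/(0.0133610) = 0.6323181;  |Δ| = 0.0002225
h(0.6323181) = 0.0000025
u_7 = 0.6323181 − 0.0000025·(0.0002225)/(0.0006832) = 0.6323173;  |Δ| = 0.0000008
|u_7 − u_6| = 0.0000008 < 0.0001

n = 7, u_n = 0.63232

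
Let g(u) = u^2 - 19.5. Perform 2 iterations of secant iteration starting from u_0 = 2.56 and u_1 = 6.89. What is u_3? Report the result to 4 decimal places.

4.3048

g(2.56) = -12.946400, g(6.89) = 27.972100
u_2 = 6.890000 − 27.972100·(6.890000 − 2.560000) / (27.972100 − (-12.946400)) = 6.890000 − (121.119193)/(40.918500) = 3.929989
g(3.929989) = -4.055183
u_3 = 3.929989 − (-4.055183)·(3.929989 − 6.890000) / (-4.055183 − 27.972100) = 3.929989 − (12.003385)/(-32.027283) = 4.304776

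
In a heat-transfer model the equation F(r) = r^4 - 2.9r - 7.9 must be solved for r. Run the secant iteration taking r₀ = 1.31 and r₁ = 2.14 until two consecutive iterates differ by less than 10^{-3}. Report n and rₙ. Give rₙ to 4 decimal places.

F(1.31) = -8.754001, F(2.14) = 6.866736
r₂ = 2.140000 − 6.866736·(0.830000)/(15.620737) = 1.775139;  |Δ| = 0.364861
F(1.775139) = -3.118347
r₃ = 1.775139 − (-3.118347)·(-0.364861)/(-9.985083) = 1.889086;  |Δ| = 0.113946
F(1.889086) = -0.643126
r₄ = 1.889086 − (-0.643126)·(0.113946)/(2.475222) = 1.918692;  |Δ| = 0.029606
F(1.918692) = 0.088337
r₅ = 1.918692 − 0.088337·(0.029606)/(0.731463) = 1.915116;  |Δ| = 0.003575
F(1.915116) = -0.002032
r₆ = 1.915116 − (-0.002032)·(-0.003575)/(-0.090369) = 1.915197;  |Δ| = 0.000080
|r₆ − r₅| = 0.000080 < 10^{-3}

n = 6, rₙ = 1.9152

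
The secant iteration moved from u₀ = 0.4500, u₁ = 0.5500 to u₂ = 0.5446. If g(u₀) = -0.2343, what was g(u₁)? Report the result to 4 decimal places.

0.0134

The secant line through (0.4500, -0.2343) and (0.5500, g(u₁)) crosses zero at u₂ = 0.5446.
So (0.4500, -0.2343), (0.5500, g(u₁)), (0.5446, 0) are collinear:
g(u₁) = -0.2343 · (0.5500 − 0.5446) / (0.4500 − 0.5446) = -0.2343 · (0.005400)/(-0.094600) = 0.013374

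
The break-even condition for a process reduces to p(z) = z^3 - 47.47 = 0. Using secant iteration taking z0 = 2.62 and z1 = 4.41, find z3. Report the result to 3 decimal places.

3.577

p(2.62) = -29.48527, p(4.41) = 38.29612
z2 = 4.41000 − 38.29612·(4.41000 − 2.62000) / (38.29612 − (-29.48527)) = 4.41000 − (68.55006)/(67.78139) = 3.39866
p(3.39866) = -8.21246
z3 = 3.39866 − (-8.21246)·(3.39866 − 4.41000) / (-8.21246 − 38.29612) = 3.39866 − (8.30560)/(-46.50859) = 3.57724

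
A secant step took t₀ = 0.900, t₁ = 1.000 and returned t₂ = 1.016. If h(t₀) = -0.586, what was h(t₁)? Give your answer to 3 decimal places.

The secant line through (0.900, -0.586) and (1.000, h(t₁)) crosses zero at t₂ = 1.016.
So (0.900, -0.586), (1.000, h(t₁)), (1.016, 0) are collinear:
h(t₁) = -0.586 · (1.000 − 1.016) / (0.900 − 1.016) = -0.586 · (-0.01600)/(-0.11600) = -0.08083

-0.081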